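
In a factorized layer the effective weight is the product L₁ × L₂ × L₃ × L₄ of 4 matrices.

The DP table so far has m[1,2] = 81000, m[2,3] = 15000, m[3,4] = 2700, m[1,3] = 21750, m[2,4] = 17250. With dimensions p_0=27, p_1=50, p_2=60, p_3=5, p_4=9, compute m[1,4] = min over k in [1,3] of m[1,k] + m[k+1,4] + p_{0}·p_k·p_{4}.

22965

m[1,4] = min over k∈[1,3] of m[1,k]+m[k+1,4]+p_{0}·p_k·p_{4}.
k=1: 0 + 17250 + 27·50·9 = 29400; k=2: 81000 + 2700 + 27·60·9 = 98280; k=3: 21750 + 0 + 27·5·9 = 22965.
Minimum: 22965 at k=3.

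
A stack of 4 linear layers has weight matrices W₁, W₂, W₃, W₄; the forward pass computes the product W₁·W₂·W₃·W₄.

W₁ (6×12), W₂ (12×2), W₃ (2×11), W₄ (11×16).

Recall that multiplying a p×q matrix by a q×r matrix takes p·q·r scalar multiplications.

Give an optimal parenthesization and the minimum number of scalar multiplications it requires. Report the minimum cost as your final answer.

688

Adjacent pairs: W₁W₂ = 6·12·2 = 144; W₂W₃ = 12·2·11 = 264; W₃W₄ = 2·11·16 = 352.
Length 3: W₁..W₃: k=1: 0+264+6·12·11=1056; k=2: 144+0+6·2·11=276 → min 276 | W₂..W₄: k=2: 0+352+12·2·16=736; k=3: 264+0+12·11·16=2376 → min 736.
Length 4: W₁..W₄: k=1: 0+736+6·12·16=1888; k=2: 144+352+6·2·16=688; k=3: 276+0+6·11·16=1332 → min 688.
Optimal parenthesization: ((W₁·W₂)·(W₃·W₄)) with cost 688.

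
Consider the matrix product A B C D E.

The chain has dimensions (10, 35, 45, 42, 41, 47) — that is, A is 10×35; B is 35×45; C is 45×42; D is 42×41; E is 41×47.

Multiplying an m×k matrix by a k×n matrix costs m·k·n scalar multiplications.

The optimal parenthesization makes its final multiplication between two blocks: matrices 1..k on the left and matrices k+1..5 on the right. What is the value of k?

Adjacent pairs: AB = 10·35·45 = 15750; BC = 35·45·42 = 66150; CD = 45·42·41 = 77490; DE = 42·41·47 = 80934.
Length 3: A..C: k=1: 0+66150+10·35·42=80850; k=2: 15750+0+10·45·42=34650 → min 34650 | B..D: k=2: 0+77490+35·45·41=142065; k=3: 66150+0+35·42·41=126420 → min 126420 | C..E: k=3: 0+80934+45·42·47=169764; k=4: 77490+0+45·41·47=164205 → min 164205.
Length 4: A..D: k=1: 0+126420+10·35·41=140770; k=2: 15750+77490+10·45·41=111690; k=3: 34650+0+10·42·41=51870 → min 51870 | B..E: k=2: 0+164205+35·45·47=238230; k=3: 66150+80934+35·42·47=216174; k=4: 126420+0+35·41·47=193865 → min 193865.
Top-level splits: k=1: (A..A)·(B..E) → 0+193865+10·35·47 = 210315; k=2: (A..B)·(C..E) → 15750+164205+10·45·47 = 201105; k=3: (A..C)·(D..E) → 34650+80934+10·42·47 = 135324; k=4: (A..D)·(E..E) → 51870+0+10·41·47 = 71140.
Best split is after D, i.e. k = 4.

4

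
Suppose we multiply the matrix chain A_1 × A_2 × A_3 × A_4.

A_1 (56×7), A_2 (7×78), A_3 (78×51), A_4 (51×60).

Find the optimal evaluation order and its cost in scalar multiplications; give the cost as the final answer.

Adjacent pairs: A_1A_2 = 56·7·78 = 30576; A_2A_3 = 7·78·51 = 27846; A_3A_4 = 78·51·60 = 238680.
Length 3: A_1..A_3: k=1: 0+27846+56·7·51=47838; k=2: 30576+0+56·78·51=253344 → min 47838 | A_2..A_4: k=2: 0+238680+7·78·60=271440; k=3: 27846+0+7·51·60=49266 → min 49266.
Length 4: A_1..A_4: k=1: 0+49266+56·7·60=72786; k=2: 30576+238680+56·78·60=531336; k=3: 47838+0+56·51·60=219198 → min 72786.
Optimal parenthesization: (A_1 × ((A_2 × A_3) × A_4)) with cost 72786.

72786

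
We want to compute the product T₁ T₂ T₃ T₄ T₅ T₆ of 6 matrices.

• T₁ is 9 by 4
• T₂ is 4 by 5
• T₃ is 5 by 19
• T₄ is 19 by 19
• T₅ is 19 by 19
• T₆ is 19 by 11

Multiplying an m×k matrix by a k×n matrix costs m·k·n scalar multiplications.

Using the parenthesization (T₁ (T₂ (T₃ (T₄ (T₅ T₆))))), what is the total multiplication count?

(T₅ T₆): 19×19 by 19×11 → 19×11, cost 19·19·11 = 3971
(T₄ (T₅ T₆)): 19×19 by 19×11 → 19×11, cost 19·19·11 = 3971; cumulative 7942
(T₃ (T₄ (T₅ T₆))): 5×19 by 19×11 → 5×11, cost 5·19·11 = 1045; cumulative 8987
(T₂ (T₃ (T₄ (T₅ T₆)))): 4×5 by 5×11 → 4×11, cost 4·5·11 = 220; cumulative 9207
(T₁ (T₂ (T₃ (T₄ (T₅ T₆))))): 9×4 by 4×11 → 9×11, cost 9·4·11 = 396; cumulative 9603
Total: 9603 scalar multiplications.

9603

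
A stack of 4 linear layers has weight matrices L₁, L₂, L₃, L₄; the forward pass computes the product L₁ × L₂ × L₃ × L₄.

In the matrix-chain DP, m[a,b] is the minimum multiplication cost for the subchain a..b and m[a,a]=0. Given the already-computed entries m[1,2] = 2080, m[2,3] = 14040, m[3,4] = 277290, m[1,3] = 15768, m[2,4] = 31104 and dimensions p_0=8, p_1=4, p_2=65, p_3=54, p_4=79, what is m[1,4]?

33632

m[1,4] = min over k∈[1,3] of m[1,k]+m[k+1,4]+p_{0}·p_k·p_{4}.
k=1: 0 + 31104 + 8·4·79 = 33632; k=2: 2080 + 277290 + 8·65·79 = 320450; k=3: 15768 + 0 + 8·54·79 = 49896.
Minimum: 33632 at k=1.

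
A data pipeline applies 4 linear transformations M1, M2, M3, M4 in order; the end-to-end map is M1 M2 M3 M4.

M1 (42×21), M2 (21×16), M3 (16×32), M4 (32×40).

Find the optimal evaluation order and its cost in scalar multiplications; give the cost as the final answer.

61472

Adjacent pairs: M1M2 = 42·21·16 = 14112; M2M3 = 21·16·32 = 10752; M3M4 = 16·32·40 = 20480.
Length 3: M1..M3: k=1: 0+10752+42·21·32=38976; k=2: 14112+0+42·16·32=35616 → min 35616 | M2..M4: k=2: 0+20480+21·16·40=33920; k=3: 10752+0+21·32·40=37632 → min 33920.
Length 4: M1..M4: k=1: 0+33920+42·21·40=69200; k=2: 14112+20480+42·16·40=61472; k=3: 35616+0+42·32·40=89376 → min 61472.
Optimal parenthesization: ((M1 M2) (M3 M4)) with cost 61472.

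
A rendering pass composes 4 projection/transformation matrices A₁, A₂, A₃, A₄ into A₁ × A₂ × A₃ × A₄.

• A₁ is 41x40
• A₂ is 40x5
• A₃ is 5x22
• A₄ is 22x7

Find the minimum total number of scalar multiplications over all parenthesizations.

Adjacent pairs: A₁A₂ = 41·40·5 = 8200; A₂A₃ = 40·5·22 = 4400; A₃A₄ = 5·22·7 = 770.
Length 3: A₁..A₃: k=1: 0+4400+41·40·22=40480; k=2: 8200+0+41·5·22=12710 → min 12710 | A₂..A₄: k=2: 0+770+40·5·7=2170; k=3: 4400+0+40·22·7=10560 → min 2170.
Length 4: A₁..A₄: k=1: 0+2170+41·40·7=13650; k=2: 8200+770+41·5·7=10405; k=3: 12710+0+41·22·7=19024 → min 10405.
Optimal order: ((A₁ × A₂) × (A₃ × A₄)) with cost 10405.

10405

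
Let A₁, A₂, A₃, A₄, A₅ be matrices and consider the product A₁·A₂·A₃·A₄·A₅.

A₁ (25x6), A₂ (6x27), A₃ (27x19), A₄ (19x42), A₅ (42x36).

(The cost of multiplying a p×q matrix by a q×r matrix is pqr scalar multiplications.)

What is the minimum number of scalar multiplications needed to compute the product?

22338

Adjacent pairs: A₁A₂ = 25·6·27 = 4050; A₂A₃ = 6·27·19 = 3078; A₃A₄ = 27·19·42 = 21546; A₄A₅ = 19·42·36 = 28728.
Length 3: A₁..A₃: k=1: 0+3078+25·6·19=5928; k=2: 4050+0+25·27·19=16875 → min 5928 | A₂..A₄: k=2: 0+21546+6·27·42=28350; k=3: 3078+0+6·19·42=7866 → min 7866 | A₃..A₅: k=3: 0+28728+27·19·36=47196; k=4: 21546+0+27·42·36=62370 → min 47196.
Length 4: A₁..A₄: k=1: 0+7866+25·6·42=14166; k=2: 4050+21546+25·27·42=53946; k=3: 5928+0+25·19·42=25878 → min 14166 | A₂..A₅: k=2: 0+47196+6·27·36=53028; k=3: 3078+28728+6·19·36=35910; k=4: 7866+0+6·42·36=16938 → min 16938.
Length 5: A₁..A₅: k=1: 0+16938+25·6·36=22338; k=2: 4050+47196+25·27·36=75546; k=3: 5928+28728+25·19·36=51756; k=4: 14166+0+25·42·36=51966 → min 22338.
Optimal order: (A₁·(((A₂·A₃)·A₄)·A₅)) with cost 22338.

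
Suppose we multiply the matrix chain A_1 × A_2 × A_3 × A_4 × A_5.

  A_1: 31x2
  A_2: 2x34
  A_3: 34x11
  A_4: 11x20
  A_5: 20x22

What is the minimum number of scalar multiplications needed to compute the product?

3432

Adjacent pairs: A_1A_2 = 31·2·34 = 2108; A_2A_3 = 2·34·11 = 748; A_3A_4 = 34·11·20 = 7480; A_4A_5 = 11·20·22 = 4840.
Length 3: A_1..A_3: k=1: 0+748+31·2·11=1430; k=2: 2108+0+31·34·11=13702 → min 1430 | A_2..A_4: k=2: 0+7480+2·34·20=8840; k=3: 748+0+2·11·20=1188 → min 1188 | A_3..A_5: k=3: 0+4840+34·11·22=13068; k=4: 7480+0+34·20·22=22440 → min 13068.
Length 4: A_1..A_4: k=1: 0+1188+31·2·20=2428; k=2: 2108+7480+31·34·20=30668; k=3: 1430+0+31·11·20=8250 → min 2428 | A_2..A_5: k=2: 0+13068+2·34·22=14564; k=3: 748+4840+2·11·22=6072; k=4: 1188+0+2·20·22=2068 → min 2068.
Length 5: A_1..A_5: k=1: 0+2068+31·2·22=3432; k=2: 2108+13068+31·34·22=38364; k=3: 1430+4840+31·11·22=13772; k=4: 2428+0+31·20·22=16068 → min 3432.
Optimal order: (A_1 × (((A_2 × A_3) × A_4) × A_5)) with cost 3432.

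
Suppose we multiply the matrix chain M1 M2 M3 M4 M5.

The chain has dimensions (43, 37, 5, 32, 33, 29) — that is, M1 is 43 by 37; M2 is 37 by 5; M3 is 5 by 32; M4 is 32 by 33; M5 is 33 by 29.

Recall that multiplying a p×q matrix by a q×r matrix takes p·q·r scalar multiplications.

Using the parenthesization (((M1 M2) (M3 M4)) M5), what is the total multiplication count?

(M1 M2): 43×37 by 37×5 → 43×5, cost 43·37·5 = 7955
(M3 M4): 5×32 by 32×33 → 5×33, cost 5·32·33 = 5280
((M1 M2) (M3 M4)): 43×5 by 5×33 → 43×33, cost 43·5·33 = 7095; cumulative 20330
(((M1 M2) (M3 M4)) M5): 43×33 by 33×29 → 43×29, cost 43·33·29 = 41151; cumulative 61481
Total: 61481 scalar multiplications.

61481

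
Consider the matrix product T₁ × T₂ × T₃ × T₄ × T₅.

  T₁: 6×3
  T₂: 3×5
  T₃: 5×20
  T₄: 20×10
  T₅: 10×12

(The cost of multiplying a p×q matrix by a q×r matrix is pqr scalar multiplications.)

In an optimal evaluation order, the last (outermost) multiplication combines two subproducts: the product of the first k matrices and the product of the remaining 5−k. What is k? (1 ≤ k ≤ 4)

Adjacent pairs: T₁T₂ = 6·3·5 = 90; T₂T₃ = 3·5·20 = 300; T₃T₄ = 5·20·10 = 1000; T₄T₅ = 20·10·12 = 2400.
Length 3: T₁..T₃: k=1: 0+300+6·3·20=660; k=2: 90+0+6·5·20=690 → min 660 | T₂..T₄: k=2: 0+1000+3·5·10=1150; k=3: 300+0+3·20·10=900 → min 900 | T₃..T₅: k=3: 0+2400+5·20·12=3600; k=4: 1000+0+5·10·12=1600 → min 1600.
Length 4: T₁..T₄: k=1: 0+900+6·3·10=1080; k=2: 90+1000+6·5·10=1390; k=3: 660+0+6·20·10=1860 → min 1080 | T₂..T₅: k=2: 0+1600+3·5·12=1780; k=3: 300+2400+3·20·12=3420; k=4: 900+0+3·10·12=1260 → min 1260.
Top-level splits: k=1: (T₁..T₁)·(T₂..T₅) → 0+1260+6·3·12 = 1476; k=2: (T₁..T₂)·(T₃..T₅) → 90+1600+6·5·12 = 2050; k=3: (T₁..T₃)·(T₄..T₅) → 660+2400+6·20·12 = 4500; k=4: (T₁..T₄)·(T₅..T₅) → 1080+0+6·10·12 = 1800.
Best split is after T₁, i.e. k = 1.

1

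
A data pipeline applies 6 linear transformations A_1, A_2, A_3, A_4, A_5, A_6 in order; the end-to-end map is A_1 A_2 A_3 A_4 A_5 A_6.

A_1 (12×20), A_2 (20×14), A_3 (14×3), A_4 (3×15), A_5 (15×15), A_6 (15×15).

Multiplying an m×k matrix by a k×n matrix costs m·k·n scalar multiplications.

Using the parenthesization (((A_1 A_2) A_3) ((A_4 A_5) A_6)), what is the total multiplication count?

5754

(A_1 A_2): 12×20 by 20×14 → 12×14, cost 12·20·14 = 3360
((A_1 A_2) A_3): 12×14 by 14×3 → 12×3, cost 12·14·3 = 504; cumulative 3864
(A_4 A_5): 3×15 by 15×15 → 3×15, cost 3·15·15 = 675
((A_4 A_5) A_6): 3×15 by 15×15 → 3×15, cost 3·15·15 = 675; cumulative 1350
(((A_1 A_2) A_3) ((A_4 A_5) A_6)): 12×3 by 3×15 → 12×15, cost 12·3·15 = 540; cumulative 5754
Total: 5754 scalar multiplications.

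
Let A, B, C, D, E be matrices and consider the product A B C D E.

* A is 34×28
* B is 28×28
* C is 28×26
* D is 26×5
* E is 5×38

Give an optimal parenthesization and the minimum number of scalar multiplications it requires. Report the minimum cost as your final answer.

Adjacent pairs: AB = 34·28·28 = 26656; BC = 28·28·26 = 20384; CD = 28·26·5 = 3640; DE = 26·5·38 = 4940.
Length 3: A..C: k=1: 0+20384+34·28·26=45136; k=2: 26656+0+34·28·26=51408 → min 45136 | B..D: k=2: 0+3640+28·28·5=7560; k=3: 20384+0+28·26·5=24024 → min 7560 | C..E: k=3: 0+4940+28·26·38=32604; k=4: 3640+0+28·5·38=8960 → min 8960.
Length 4: A..D: k=1: 0+7560+34·28·5=12320; k=2: 26656+3640+34·28·5=35056; k=3: 45136+0+34·26·5=49556 → min 12320 | B..E: k=2: 0+8960+28·28·38=38752; k=3: 20384+4940+28·26·38=52988; k=4: 7560+0+28·5·38=12880 → min 12880.
Length 5: A..E: k=1: 0+12880+34·28·38=49056; k=2: 26656+8960+34·28·38=71792; k=3: 45136+4940+34·26·38=83668; k=4: 12320+0+34·5·38=18780 → min 18780.
Optimal parenthesization: ((A (B (C D))) E) with cost 18780.

18780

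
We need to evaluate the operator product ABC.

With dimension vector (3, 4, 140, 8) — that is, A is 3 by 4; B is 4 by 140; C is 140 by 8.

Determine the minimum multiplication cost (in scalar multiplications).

4576

Order (A(BC)): (BC): 4×140 by 140×8 → 4×8, cost 4·140·8 = 4480; (A(BC)): 3×4 by 4×8 → 3×8, cost 3·4·8 = 96; cumulative 4576. Total 4576.
Order ((AB)C): (AB): 3×4 by 4×140 → 3×140, cost 3·4·140 = 1680; ((AB)C): 3×140 by 140×8 → 3×8, cost 3·140·8 = 3360; cumulative 5040. Total 5040.
Minimum: 4576.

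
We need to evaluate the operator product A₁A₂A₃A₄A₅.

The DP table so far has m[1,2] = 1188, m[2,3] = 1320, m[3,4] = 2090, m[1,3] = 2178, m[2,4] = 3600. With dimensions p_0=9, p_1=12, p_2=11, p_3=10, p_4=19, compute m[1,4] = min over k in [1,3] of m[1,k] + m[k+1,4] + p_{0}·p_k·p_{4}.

3888

m[1,4] = min over k∈[1,3] of m[1,k]+m[k+1,4]+p_{0}·p_k·p_{4}.
k=1: 0 + 3600 + 9·12·19 = 5652; k=2: 1188 + 2090 + 9·11·19 = 5159; k=3: 2178 + 0 + 9·10·19 = 3888.
Minimum: 3888 at k=3.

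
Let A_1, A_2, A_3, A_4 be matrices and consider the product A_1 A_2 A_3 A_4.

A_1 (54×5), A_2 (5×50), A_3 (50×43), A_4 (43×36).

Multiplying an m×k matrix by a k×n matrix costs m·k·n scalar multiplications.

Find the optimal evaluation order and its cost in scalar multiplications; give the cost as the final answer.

28210

Adjacent pairs: A_1A_2 = 54·5·50 = 13500; A_2A_3 = 5·50·43 = 10750; A_3A_4 = 50·43·36 = 77400.
Length 3: A_1..A_3: k=1: 0+10750+54·5·43=22360; k=2: 13500+0+54·50·43=129600 → min 22360 | A_2..A_4: k=2: 0+77400+5·50·36=86400; k=3: 10750+0+5·43·36=18490 → min 18490.
Length 4: A_1..A_4: k=1: 0+18490+54·5·36=28210; k=2: 13500+77400+54·50·36=188100; k=3: 22360+0+54·43·36=105952 → min 28210.
Optimal parenthesization: (A_1 ((A_2 A_3) A_4)) with cost 28210.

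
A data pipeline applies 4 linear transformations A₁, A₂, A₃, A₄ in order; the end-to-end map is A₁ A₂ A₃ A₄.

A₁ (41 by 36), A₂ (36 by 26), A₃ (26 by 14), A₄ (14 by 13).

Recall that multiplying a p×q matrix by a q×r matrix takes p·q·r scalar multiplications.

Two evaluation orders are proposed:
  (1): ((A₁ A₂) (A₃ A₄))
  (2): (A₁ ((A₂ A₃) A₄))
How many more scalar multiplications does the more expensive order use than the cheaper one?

18122

Order (1) = ((A₁ A₂) (A₃ A₄)): (A₁ A₂): 41×36 by 36×26 → 41×26, cost 41·36·26 = 38376; (A₃ A₄): 26×14 by 14×13 → 26×13, cost 26·14·13 = 4732; ((A₁ A₂) (A₃ A₄)): 41×26 by 26×13 → 41×13, cost 41·26·13 = 13858; cumulative 56966. Total 56966.
Order (2) = (A₁ ((A₂ A₃) A₄)): (A₂ A₃): 36×26 by 26×14 → 36×14, cost 36·26·14 = 13104; ((A₂ A₃) A₄): 36×14 by 14×13 → 36×13, cost 36·14·13 = 6552; cumulative 19656; (A₁ ((A₂ A₃) A₄)): 41×36 by 36×13 → 41×13, cost 41·36·13 = 19188; cumulative 38844. Total 38844.
Difference: |56966 − 38844| = 18122.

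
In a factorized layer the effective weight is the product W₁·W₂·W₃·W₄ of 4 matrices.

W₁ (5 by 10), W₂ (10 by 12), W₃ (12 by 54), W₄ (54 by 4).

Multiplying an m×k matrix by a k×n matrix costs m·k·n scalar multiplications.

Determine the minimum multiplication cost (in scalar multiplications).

Adjacent pairs: W₁W₂ = 5·10·12 = 600; W₂W₃ = 10·12·54 = 6480; W₃W₄ = 12·54·4 = 2592.
Length 3: W₁..W₃: k=1: 0+6480+5·10·54=9180; k=2: 600+0+5·12·54=3840 → min 3840 | W₂..W₄: k=2: 0+2592+10·12·4=3072; k=3: 6480+0+10·54·4=8640 → min 3072.
Length 4: W₁..W₄: k=1: 0+3072+5·10·4=3272; k=2: 600+2592+5·12·4=3432; k=3: 3840+0+5·54·4=4920 → min 3272.
Optimal order: (W₁·(W₂·(W₃·W₄))) with cost 3272.

3272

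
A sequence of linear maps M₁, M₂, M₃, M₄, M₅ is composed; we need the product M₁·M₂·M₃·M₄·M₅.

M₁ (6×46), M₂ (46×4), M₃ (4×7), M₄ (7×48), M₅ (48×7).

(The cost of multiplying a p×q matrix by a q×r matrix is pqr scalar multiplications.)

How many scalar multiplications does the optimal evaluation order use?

Adjacent pairs: M₁M₂ = 6·46·4 = 1104; M₂M₃ = 46·4·7 = 1288; M₃M₄ = 4·7·48 = 1344; M₄M₅ = 7·48·7 = 2352.
Length 3: M₁..M₃: k=1: 0+1288+6·46·7=3220; k=2: 1104+0+6·4·7=1272 → min 1272 | M₂..M₄: k=2: 0+1344+46·4·48=10176; k=3: 1288+0+46·7·48=16744 → min 10176 | M₃..M₅: k=3: 0+2352+4·7·7=2548; k=4: 1344+0+4·48·7=2688 → min 2548.
Length 4: M₁..M₄: k=1: 0+10176+6·46·48=23424; k=2: 1104+1344+6·4·48=3600; k=3: 1272+0+6·7·48=3288 → min 3288 | M₂..M₅: k=2: 0+2548+46·4·7=3836; k=3: 1288+2352+46·7·7=5894; k=4: 10176+0+46·48·7=25632 → min 3836.
Length 5: M₁..M₅: k=1: 0+3836+6·46·7=5768; k=2: 1104+2548+6·4·7=3820; k=3: 1272+2352+6·7·7=3918; k=4: 3288+0+6·48·7=5304 → min 3820.
Optimal order: ((M₁·M₂)·(M₃·(M₄·M₅))) with cost 3820.

3820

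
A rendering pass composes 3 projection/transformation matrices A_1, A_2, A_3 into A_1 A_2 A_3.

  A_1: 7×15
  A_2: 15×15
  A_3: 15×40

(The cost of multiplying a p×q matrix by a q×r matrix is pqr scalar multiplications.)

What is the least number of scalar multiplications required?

Order (A_1 (A_2 A_3)): (A_2 A_3): 15×15 by 15×40 → 15×40, cost 15·15·40 = 9000; (A_1 (A_2 A_3)): 7×15 by 15×40 → 7×40, cost 7·15·40 = 4200; cumulative 13200. Total 13200.
Order ((A_1 A_2) A_3): (A_1 A_2): 7×15 by 15×15 → 7×15, cost 7·15·15 = 1575; ((A_1 A_2) A_3): 7×15 by 15×40 → 7×40, cost 7·15·40 = 4200; cumulative 5775. Total 5775.
Minimum: 5775.

5775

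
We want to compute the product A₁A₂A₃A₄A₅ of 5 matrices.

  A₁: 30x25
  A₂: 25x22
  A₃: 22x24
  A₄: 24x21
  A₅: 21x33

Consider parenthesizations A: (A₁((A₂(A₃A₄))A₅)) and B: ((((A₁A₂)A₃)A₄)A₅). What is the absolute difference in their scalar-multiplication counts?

Order A = (A₁((A₂(A₃A₄))A₅)): (A₃A₄): 22×24 by 24×21 → 22×21, cost 22·24·21 = 11088; (A₂(A₃A₄)): 25×22 by 22×21 → 25×21, cost 25·22·21 = 11550; cumulative 22638; ((A₂(A₃A₄))A₅): 25×21 by 21×33 → 25×33, cost 25·21·33 = 17325; cumulative 39963; (A₁((A₂(A₃A₄))A₅)): 30×25 by 25×33 → 30×33, cost 30·25·33 = 24750; cumulative 64713. Total 64713.
Order B = ((((A₁A₂)A₃)A₄)A₅): (A₁A₂): 30×25 by 25×22 → 30×22, cost 30·25·22 = 16500; ((A₁A₂)A₃): 30×22 by 22×24 → 30×24, cost 30·22·24 = 15840; cumulative 32340; (((A₁A₂)A₃)A₄): 30×24 by 24×21 → 30×21, cost 30·24·21 = 15120; cumulative 47460; ((((A₁A₂)A₃)A₄)A₅): 30×21 by 21×33 → 30×33, cost 30·21·33 = 20790; cumulative 68250. Total 68250.
Difference: |64713 − 68250| = 3537.

3537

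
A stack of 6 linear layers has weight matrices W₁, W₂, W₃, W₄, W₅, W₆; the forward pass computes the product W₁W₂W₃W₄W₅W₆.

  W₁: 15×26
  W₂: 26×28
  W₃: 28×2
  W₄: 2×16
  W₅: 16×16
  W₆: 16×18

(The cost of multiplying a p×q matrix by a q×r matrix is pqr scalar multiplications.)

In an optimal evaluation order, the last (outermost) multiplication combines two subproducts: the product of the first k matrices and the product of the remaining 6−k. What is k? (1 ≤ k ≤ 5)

3

Adjacent pairs: W₁W₂ = 15·26·28 = 10920; W₂W₃ = 26·28·2 = 1456; W₃W₄ = 28·2·16 = 896; W₄W₅ = 2·16·16 = 512; W₅W₆ = 16·16·18 = 4608.
Length 3: W₁..W₃: k=1: 0+1456+15·26·2=2236; k=2: 10920+0+15·28·2=11760 → min 2236 | W₂..W₄: k=2: 0+896+26·28·16=12544; k=3: 1456+0+26·2·16=2288 → min 2288 | W₃..W₅: k=3: 0+512+28·2·16=1408; k=4: 896+0+28·16·16=8064 → min 1408 | W₄..W₆: k=4: 0+4608+2·16·18=5184; k=5: 512+0+2·16·18=1088 → min 1088.
Length 4: W₁..W₄: k=1: 0+2288+15·26·16=8528; k=2: 10920+896+15·28·16=18536; k=3: 2236+0+15·2·16=2716 → min 2716 | W₂..W₅: k=2: 0+1408+26·28·16=13056; k=3: 1456+512+26·2·16=2800; k=4: 2288+0+26·16·16=8944 → min 2800 | W₃..W₆: k=3: 0+1088+28·2·18=2096; k=4: 896+4608+28·16·18=13568; k=5: 1408+0+28·16·18=9472 → min 2096.
Length 5: W₁..W₅: k=1: 0+2800+15·26·16=9040; k=2: 10920+1408+15·28·16=19048; k=3: 2236+512+15·2·16=3228; k=4: 2716+0+15·16·16=6556 → min 3228 | W₂..W₆: k=2: 0+2096+26·28·18=15200; k=3: 1456+1088+26·2·18=3480; k=4: 2288+4608+26·16·18=14384; k=5: 2800+0+26·16·18=10288 → min 3480.
Top-level splits: k=1: (W₁..W₁)·(W₂..W₆) → 0+3480+15·26·18 = 10500; k=2: (W₁..W₂)·(W₃..W₆) → 10920+2096+15·28·18 = 20576; k=3: (W₁..W₃)·(W₄..W₆) → 2236+1088+15·2·18 = 3864; k=4: (W₁..W₄)·(W₅..W₆) → 2716+4608+15·16·18 = 11644; k=5: (W₁..W₅)·(W₆..W₆) → 3228+0+15·16·18 = 7548.
Best split is after W₃, i.e. k = 3.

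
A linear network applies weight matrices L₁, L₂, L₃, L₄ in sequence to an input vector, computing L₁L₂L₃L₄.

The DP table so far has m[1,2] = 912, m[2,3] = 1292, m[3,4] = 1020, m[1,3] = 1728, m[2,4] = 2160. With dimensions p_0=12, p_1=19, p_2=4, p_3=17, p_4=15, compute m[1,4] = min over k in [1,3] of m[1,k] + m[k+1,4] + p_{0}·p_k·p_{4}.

2652

m[1,4] = min over k∈[1,3] of m[1,k]+m[k+1,4]+p_{0}·p_k·p_{4}.
k=1: 0 + 2160 + 12·19·15 = 5580; k=2: 912 + 1020 + 12·4·15 = 2652; k=3: 1728 + 0 + 12·17·15 = 4788.
Minimum: 2652 at k=2.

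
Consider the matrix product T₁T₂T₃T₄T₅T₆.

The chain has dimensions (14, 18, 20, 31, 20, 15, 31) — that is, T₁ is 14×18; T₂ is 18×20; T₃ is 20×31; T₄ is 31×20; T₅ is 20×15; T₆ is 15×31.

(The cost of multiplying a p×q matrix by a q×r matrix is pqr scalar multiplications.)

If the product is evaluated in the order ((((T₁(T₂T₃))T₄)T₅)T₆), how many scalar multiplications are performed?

(T₂T₃): 18×20 by 20×31 → 18×31, cost 18·20·31 = 11160
(T₁(T₂T₃)): 14×18 by 18×31 → 14×31, cost 14·18·31 = 7812; cumulative 18972
((T₁(T₂T₃))T₄): 14×31 by 31×20 → 14×20, cost 14·31·20 = 8680; cumulative 27652
(((T₁(T₂T₃))T₄)T₅): 14×20 by 20×15 → 14×15, cost 14·20·15 = 4200; cumulative 31852
((((T₁(T₂T₃))T₄)T₅)T₆): 14×15 by 15×31 → 14×31, cost 14·15·31 = 6510; cumulative 38362
Total: 38362 scalar multiplications.

38362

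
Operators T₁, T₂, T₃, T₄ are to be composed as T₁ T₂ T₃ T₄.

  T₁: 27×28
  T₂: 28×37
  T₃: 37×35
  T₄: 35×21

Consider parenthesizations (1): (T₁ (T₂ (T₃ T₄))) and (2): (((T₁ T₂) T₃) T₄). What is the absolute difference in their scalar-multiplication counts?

Order (1) = (T₁ (T₂ (T₃ T₄))): (T₃ T₄): 37×35 by 35×21 → 37×21, cost 37·35·21 = 27195; (T₂ (T₃ T₄)): 28×37 by 37×21 → 28×21, cost 28·37·21 = 21756; cumulative 48951; (T₁ (T₂ (T₃ T₄))): 27×28 by 28×21 → 27×21, cost 27·28·21 = 15876; cumulative 64827. Total 64827.
Order (2) = (((T₁ T₂) T₃) T₄): (T₁ T₂): 27×28 by 28×37 → 27×37, cost 27·28·37 = 27972; ((T₁ T₂) T₃): 27×37 by 37×35 → 27×35, cost 27·37·35 = 34965; cumulative 62937; (((T₁ T₂) T₃) T₄): 27×35 by 35×21 → 27×21, cost 27·35·21 = 19845; cumulative 82782. Total 82782.
Difference: |64827 − 82782| = 17955.

17955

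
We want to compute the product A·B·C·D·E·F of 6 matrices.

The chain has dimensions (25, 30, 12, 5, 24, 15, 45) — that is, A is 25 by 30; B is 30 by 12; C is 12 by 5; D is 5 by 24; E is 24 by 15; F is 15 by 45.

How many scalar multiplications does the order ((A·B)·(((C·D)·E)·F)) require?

36360

(A·B): 25×30 by 30×12 → 25×12, cost 25·30·12 = 9000
(C·D): 12×5 by 5×24 → 12×24, cost 12·5·24 = 1440
((C·D)·E): 12×24 by 24×15 → 12×15, cost 12·24·15 = 4320; cumulative 5760
(((C·D)·E)·F): 12×15 by 15×45 → 12×45, cost 12·15·45 = 8100; cumulative 13860
((A·B)·(((C·D)·E)·F)): 25×12 by 12×45 → 25×45, cost 25·12·45 = 13500; cumulative 36360
Total: 36360 scalar multiplications.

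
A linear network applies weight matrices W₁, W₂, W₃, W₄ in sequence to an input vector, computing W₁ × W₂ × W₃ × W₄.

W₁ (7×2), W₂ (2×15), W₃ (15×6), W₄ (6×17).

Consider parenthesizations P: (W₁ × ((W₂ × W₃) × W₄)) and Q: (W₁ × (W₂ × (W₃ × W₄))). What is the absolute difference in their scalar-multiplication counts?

Order P = (W₁ × ((W₂ × W₃) × W₄)): (W₂ × W₃): 2×15 by 15×6 → 2×6, cost 2·15·6 = 180; ((W₂ × W₃) × W₄): 2×6 by 6×17 → 2×17, cost 2·6·17 = 204; cumulative 384; (W₁ × ((W₂ × W₃) × W₄)): 7×2 by 2×17 → 7×17, cost 7·2·17 = 238; cumulative 622. Total 622.
Order Q = (W₁ × (W₂ × (W₃ × W₄))): (W₃ × W₄): 15×6 by 6×17 → 15×17, cost 15·6·17 = 1530; (W₂ × (W₃ × W₄)): 2×15 by 15×17 → 2×17, cost 2·15·17 = 510; cumulative 2040; (W₁ × (W₂ × (W₃ × W₄))): 7×2 by 2×17 → 7×17, cost 7·2·17 = 238; cumulative 2278. Total 2278.
Difference: |622 − 2278| = 1656.

1656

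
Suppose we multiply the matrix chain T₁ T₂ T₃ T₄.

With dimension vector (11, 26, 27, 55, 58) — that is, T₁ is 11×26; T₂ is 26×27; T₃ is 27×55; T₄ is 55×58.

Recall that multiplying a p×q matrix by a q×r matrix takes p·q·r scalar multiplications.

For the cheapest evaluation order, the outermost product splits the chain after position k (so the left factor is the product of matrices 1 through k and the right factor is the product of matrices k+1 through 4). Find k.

Adjacent pairs: T₁T₂ = 11·26·27 = 7722; T₂T₃ = 26·27·55 = 38610; T₃T₄ = 27·55·58 = 86130.
Length 3: T₁..T₃: k=1: 0+38610+11·26·55=54340; k=2: 7722+0+11·27·55=24057 → min 24057 | T₂..T₄: k=2: 0+86130+26·27·58=126846; k=3: 38610+0+26·55·58=121550 → min 121550.
Top-level splits: k=1: (T₁..T₁)·(T₂..T₄) → 0+121550+11·26·58 = 138138; k=2: (T₁..T₂)·(T₃..T₄) → 7722+86130+11·27·58 = 111078; k=3: (T₁..T₃)·(T₄..T₄) → 24057+0+11·55·58 = 59147.
Best split is after T₃, i.e. k = 3.

3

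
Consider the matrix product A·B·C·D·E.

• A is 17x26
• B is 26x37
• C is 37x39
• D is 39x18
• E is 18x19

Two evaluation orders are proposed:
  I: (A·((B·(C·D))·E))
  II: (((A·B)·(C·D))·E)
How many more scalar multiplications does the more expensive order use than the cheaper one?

1116

Order I = (A·((B·(C·D))·E)): (C·D): 37×39 by 39×18 → 37×18, cost 37·39·18 = 25974; (B·(C·D)): 26×37 by 37×18 → 26×18, cost 26·37·18 = 17316; cumulative 43290; ((B·(C·D))·E): 26×18 by 18×19 → 26×19, cost 26·18·19 = 8892; cumulative 52182; (A·((B·(C·D))·E)): 17×26 by 26×19 → 17×19, cost 17·26·19 = 8398; cumulative 60580. Total 60580.
Order II = (((A·B)·(C·D))·E): (A·B): 17×26 by 26×37 → 17×37, cost 17·26·37 = 16354; (C·D): 37×39 by 39×18 → 37×18, cost 37·39·18 = 25974; ((A·B)·(C·D)): 17×37 by 37×18 → 17×18, cost 17·37·18 = 11322; cumulative 53650; (((A·B)·(C·D))·E): 17×18 by 18×19 → 17×19, cost 17·18·19 = 5814; cumulative 59464. Total 59464.
Difference: |60580 − 59464| = 1116.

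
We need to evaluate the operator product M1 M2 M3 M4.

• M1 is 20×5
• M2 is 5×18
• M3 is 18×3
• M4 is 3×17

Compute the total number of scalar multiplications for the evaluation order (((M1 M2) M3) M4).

3900

(M1 M2): 20×5 by 5×18 → 20×18, cost 20·5·18 = 1800
((M1 M2) M3): 20×18 by 18×3 → 20×3, cost 20·18·3 = 1080; cumulative 2880
(((M1 M2) M3) M4): 20×3 by 3×17 → 20×17, cost 20·3·17 = 1020; cumulative 3900
Total: 3900 scalar multiplications.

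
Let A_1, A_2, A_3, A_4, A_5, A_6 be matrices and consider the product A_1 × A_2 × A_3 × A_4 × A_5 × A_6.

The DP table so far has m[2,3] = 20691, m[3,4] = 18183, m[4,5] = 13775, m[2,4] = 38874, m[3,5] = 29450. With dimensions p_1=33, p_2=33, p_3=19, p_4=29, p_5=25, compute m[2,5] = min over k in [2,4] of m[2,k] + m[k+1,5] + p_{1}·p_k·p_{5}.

50141

m[2,5] = min over k∈[2,4] of m[2,k]+m[k+1,5]+p_{1}·p_k·p_{5}.
k=2: 0 + 29450 + 33·33·25 = 56675; k=3: 20691 + 13775 + 33·19·25 = 50141; k=4: 38874 + 0 + 33·29·25 = 62799.
Minimum: 50141 at k=3.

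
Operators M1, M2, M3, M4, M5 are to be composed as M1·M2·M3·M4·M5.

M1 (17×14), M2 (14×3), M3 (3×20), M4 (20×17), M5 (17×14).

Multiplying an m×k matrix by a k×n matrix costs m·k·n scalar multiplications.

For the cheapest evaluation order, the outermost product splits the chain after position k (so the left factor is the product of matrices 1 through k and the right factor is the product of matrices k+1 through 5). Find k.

Adjacent pairs: M1M2 = 17·14·3 = 714; M2M3 = 14·3·20 = 840; M3M4 = 3·20·17 = 1020; M4M5 = 20·17·14 = 4760.
Length 3: M1..M3: k=1: 0+840+17·14·20=5600; k=2: 714+0+17·3·20=1734 → min 1734 | M2..M4: k=2: 0+1020+14·3·17=1734; k=3: 840+0+14·20·17=5600 → min 1734 | M3..M5: k=3: 0+4760+3·20·14=5600; k=4: 1020+0+3·17·14=1734 → min 1734.
Length 4: M1..M4: k=1: 0+1734+17·14·17=5780; k=2: 714+1020+17·3·17=2601; k=3: 1734+0+17·20·17=7514 → min 2601 | M2..M5: k=2: 0+1734+14·3·14=2322; k=3: 840+4760+14·20·14=9520; k=4: 1734+0+14·17·14=5066 → min 2322.
Top-level splits: k=1: (M1..M1)·(M2..M5) → 0+2322+17·14·14 = 5654; k=2: (M1..M2)·(M3..M5) → 714+1734+17·3·14 = 3162; k=3: (M1..M3)·(M4..M5) → 1734+4760+17·20·14 = 11254; k=4: (M1..M4)·(M5..M5) → 2601+0+17·17·14 = 6647.
Best split is after M2, i.e. k = 2.

2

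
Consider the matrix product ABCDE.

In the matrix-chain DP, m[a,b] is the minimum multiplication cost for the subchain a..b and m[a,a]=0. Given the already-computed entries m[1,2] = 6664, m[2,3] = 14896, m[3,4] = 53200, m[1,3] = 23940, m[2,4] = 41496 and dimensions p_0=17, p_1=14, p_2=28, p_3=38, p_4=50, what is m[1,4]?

53396

m[1,4] = min over k∈[1,3] of m[1,k]+m[k+1,4]+p_{0}·p_k·p_{4}.
k=1: 0 + 41496 + 17·14·50 = 53396; k=2: 6664 + 53200 + 17·28·50 = 83664; k=3: 23940 + 0 + 17·38·50 = 56240.
Minimum: 53396 at k=1.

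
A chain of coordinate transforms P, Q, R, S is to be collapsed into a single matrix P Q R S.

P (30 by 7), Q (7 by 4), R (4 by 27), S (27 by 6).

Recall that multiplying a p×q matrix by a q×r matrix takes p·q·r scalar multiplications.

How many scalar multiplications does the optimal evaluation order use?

Adjacent pairs: PQ = 30·7·4 = 840; QR = 7·4·27 = 756; RS = 4·27·6 = 648.
Length 3: P..R: k=1: 0+756+30·7·27=6426; k=2: 840+0+30·4·27=4080 → min 4080 | Q..S: k=2: 0+648+7·4·6=816; k=3: 756+0+7·27·6=1890 → min 816.
Length 4: P..S: k=1: 0+816+30·7·6=2076; k=2: 840+648+30·4·6=2208; k=3: 4080+0+30·27·6=8940 → min 2076.
Optimal order: (P (Q (R S))) with cost 2076.

2076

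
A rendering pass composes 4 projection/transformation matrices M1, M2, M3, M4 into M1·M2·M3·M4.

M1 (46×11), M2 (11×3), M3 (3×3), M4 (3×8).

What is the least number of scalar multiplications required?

Adjacent pairs: M1M2 = 46·11·3 = 1518; M2M3 = 11·3·3 = 99; M3M4 = 3·3·8 = 72.
Length 3: M1..M3: k=1: 0+99+46·11·3=1617; k=2: 1518+0+46·3·3=1932 → min 1617 | M2..M4: k=2: 0+72+11·3·8=336; k=3: 99+0+11·3·8=363 → min 336.
Length 4: M1..M4: k=1: 0+336+46·11·8=4384; k=2: 1518+72+46·3·8=2694; k=3: 1617+0+46·3·8=2721 → min 2694.
Optimal order: ((M1·M2)·(M3·M4)) with cost 2694.

2694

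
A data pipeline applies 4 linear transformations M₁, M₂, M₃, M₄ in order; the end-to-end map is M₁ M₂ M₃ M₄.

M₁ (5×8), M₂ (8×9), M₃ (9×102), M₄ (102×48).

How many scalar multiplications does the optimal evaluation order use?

29430

Adjacent pairs: M₁M₂ = 5·8·9 = 360; M₂M₃ = 8·9·102 = 7344; M₃M₄ = 9·102·48 = 44064.
Length 3: M₁..M₃: k=1: 0+7344+5·8·102=11424; k=2: 360+0+5·9·102=4950 → min 4950 | M₂..M₄: k=2: 0+44064+8·9·48=47520; k=3: 7344+0+8·102·48=46512 → min 46512.
Length 4: M₁..M₄: k=1: 0+46512+5·8·48=48432; k=2: 360+44064+5·9·48=46584; k=3: 4950+0+5·102·48=29430 → min 29430.
Optimal order: (((M₁ M₂) M₃) M₄) with cost 29430.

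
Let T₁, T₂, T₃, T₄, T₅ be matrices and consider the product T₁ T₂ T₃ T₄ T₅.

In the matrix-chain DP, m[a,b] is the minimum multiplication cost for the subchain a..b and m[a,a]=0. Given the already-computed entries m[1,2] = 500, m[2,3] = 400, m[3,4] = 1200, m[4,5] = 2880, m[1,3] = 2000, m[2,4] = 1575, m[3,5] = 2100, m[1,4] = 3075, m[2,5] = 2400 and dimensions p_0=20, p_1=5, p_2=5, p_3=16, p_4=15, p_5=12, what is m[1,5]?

m[1,5] = min over k∈[1,4] of m[1,k]+m[k+1,5]+p_{0}·p_k·p_{5}.
k=1: 0 + 2400 + 20·5·12 = 3600; k=2: 500 + 2100 + 20·5·12 = 3800; k=3: 2000 + 2880 + 20·16·12 = 8720; k=4: 3075 + 0 + 20·15·12 = 6675.
Minimum: 3600 at k=1.

3600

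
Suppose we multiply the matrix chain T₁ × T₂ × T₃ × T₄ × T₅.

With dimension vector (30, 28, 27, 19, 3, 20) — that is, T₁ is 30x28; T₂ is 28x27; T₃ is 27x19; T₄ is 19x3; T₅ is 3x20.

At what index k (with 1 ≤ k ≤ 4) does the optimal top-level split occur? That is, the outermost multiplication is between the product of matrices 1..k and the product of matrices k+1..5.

Adjacent pairs: T₁T₂ = 30·28·27 = 22680; T₂T₃ = 28·27·19 = 14364; T₃T₄ = 27·19·3 = 1539; T₄T₅ = 19·3·20 = 1140.
Length 3: T₁..T₃: k=1: 0+14364+30·28·19=30324; k=2: 22680+0+30·27·19=38070 → min 30324 | T₂..T₄: k=2: 0+1539+28·27·3=3807; k=3: 14364+0+28·19·3=15960 → min 3807 | T₃..T₅: k=3: 0+1140+27·19·20=11400; k=4: 1539+0+27·3·20=3159 → min 3159.
Length 4: T₁..T₄: k=1: 0+3807+30·28·3=6327; k=2: 22680+1539+30·27·3=26649; k=3: 30324+0+30·19·3=32034 → min 6327 | T₂..T₅: k=2: 0+3159+28·27·20=18279; k=3: 14364+1140+28·19·20=26144; k=4: 3807+0+28·3·20=5487 → min 5487.
Top-level splits: k=1: (T₁..T₁)·(T₂..T₅) → 0+5487+30·28·20 = 22287; k=2: (T₁..T₂)·(T₃..T₅) → 22680+3159+30·27·20 = 42039; k=3: (T₁..T₃)·(T₄..T₅) → 30324+1140+30·19·20 = 42864; k=4: (T₁..T₄)·(T₅..T₅) → 6327+0+30·3·20 = 8127.
Best split is after T₄, i.e. k = 4.

4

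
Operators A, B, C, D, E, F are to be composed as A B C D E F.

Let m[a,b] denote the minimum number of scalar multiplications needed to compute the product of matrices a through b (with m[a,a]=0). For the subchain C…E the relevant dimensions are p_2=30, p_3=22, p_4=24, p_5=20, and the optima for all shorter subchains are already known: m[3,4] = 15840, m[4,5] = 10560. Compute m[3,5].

m[3,5] = min over k∈[3,4] of m[3,k]+m[k+1,5]+p_{2}·p_k·p_{5}.
k=3: 0 + 10560 + 30·22·20 = 23760; k=4: 15840 + 0 + 30·24·20 = 30240.
Minimum: 23760 at k=3.

23760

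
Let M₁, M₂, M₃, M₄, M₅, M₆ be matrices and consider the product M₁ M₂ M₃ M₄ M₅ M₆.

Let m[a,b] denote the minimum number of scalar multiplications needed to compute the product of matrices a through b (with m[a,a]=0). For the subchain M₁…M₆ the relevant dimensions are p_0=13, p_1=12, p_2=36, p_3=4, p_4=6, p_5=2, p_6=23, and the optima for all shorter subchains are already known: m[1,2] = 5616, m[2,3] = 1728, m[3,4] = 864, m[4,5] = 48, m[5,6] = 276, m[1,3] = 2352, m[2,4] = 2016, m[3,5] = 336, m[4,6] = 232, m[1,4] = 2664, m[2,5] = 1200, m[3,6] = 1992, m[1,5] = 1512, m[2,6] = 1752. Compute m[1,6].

m[1,6] = min over k∈[1,5] of m[1,k]+m[k+1,6]+p_{0}·p_k·p_{6}.
k=1: 0 + 1752 + 13·12·23 = 5340; k=2: 5616 + 1992 + 13·36·23 = 18372; k=3: 2352 + 232 + 13·4·23 = 3780; k=4: 2664 + 276 + 13·6·23 = 4734; k=5: 1512 + 0 + 13·2·23 = 2110.
Minimum: 2110 at k=5.

2110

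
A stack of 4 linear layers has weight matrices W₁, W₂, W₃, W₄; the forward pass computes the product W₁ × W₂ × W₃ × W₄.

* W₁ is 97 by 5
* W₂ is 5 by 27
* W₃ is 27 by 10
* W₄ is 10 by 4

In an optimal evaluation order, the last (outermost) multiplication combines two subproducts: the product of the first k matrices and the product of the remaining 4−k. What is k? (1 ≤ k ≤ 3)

1

Adjacent pairs: W₁W₂ = 97·5·27 = 13095; W₂W₃ = 5·27·10 = 1350; W₃W₄ = 27·10·4 = 1080.
Length 3: W₁..W₃: k=1: 0+1350+97·5·10=6200; k=2: 13095+0+97·27·10=39285 → min 6200 | W₂..W₄: k=2: 0+1080+5·27·4=1620; k=3: 1350+0+5·10·4=1550 → min 1550.
Top-level splits: k=1: (W₁..W₁)·(W₂..W₄) → 0+1550+97·5·4 = 3490; k=2: (W₁..W₂)·(W₃..W₄) → 13095+1080+97·27·4 = 24651; k=3: (W₁..W₃)·(W₄..W₄) → 6200+0+97·10·4 = 10080.
Best split is after W₁, i.e. k = 1.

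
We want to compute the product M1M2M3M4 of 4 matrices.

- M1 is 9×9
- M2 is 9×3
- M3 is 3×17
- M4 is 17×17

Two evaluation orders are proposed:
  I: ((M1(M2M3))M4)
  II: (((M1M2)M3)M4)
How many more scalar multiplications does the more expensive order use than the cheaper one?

1134

Order I = ((M1(M2M3))M4): (M2M3): 9×3 by 3×17 → 9×17, cost 9·3·17 = 459; (M1(M2M3)): 9×9 by 9×17 → 9×17, cost 9·9·17 = 1377; cumulative 1836; ((M1(M2M3))M4): 9×17 by 17×17 → 9×17, cost 9·17·17 = 2601; cumulative 4437. Total 4437.
Order II = (((M1M2)M3)M4): (M1M2): 9×9 by 9×3 → 9×3, cost 9·9·3 = 243; ((M1M2)M3): 9×3 by 3×17 → 9×17, cost 9·3·17 = 459; cumulative 702; (((M1M2)M3)M4): 9×17 by 17×17 → 9×17, cost 9·17·17 = 2601; cumulative 3303. Total 3303.
Difference: |4437 − 3303| = 1134.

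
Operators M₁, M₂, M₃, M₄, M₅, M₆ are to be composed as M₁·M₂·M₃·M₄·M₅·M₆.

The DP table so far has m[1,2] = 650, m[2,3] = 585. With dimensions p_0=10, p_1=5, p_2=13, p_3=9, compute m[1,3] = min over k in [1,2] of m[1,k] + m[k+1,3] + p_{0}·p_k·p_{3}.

1035

m[1,3] = min over k∈[1,2] of m[1,k]+m[k+1,3]+p_{0}·p_k·p_{3}.
k=1: 0 + 585 + 10·5·9 = 1035; k=2: 650 + 0 + 10·13·9 = 1820.
Minimum: 1035 at k=1.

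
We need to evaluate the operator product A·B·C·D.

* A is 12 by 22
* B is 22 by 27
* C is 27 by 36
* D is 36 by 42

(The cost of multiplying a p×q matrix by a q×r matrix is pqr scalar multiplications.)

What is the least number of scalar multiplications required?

Adjacent pairs: AB = 12·22·27 = 7128; BC = 22·27·36 = 21384; CD = 27·36·42 = 40824.
Length 3: A..C: k=1: 0+21384+12·22·36=30888; k=2: 7128+0+12·27·36=18792 → min 18792 | B..D: k=2: 0+40824+22·27·42=65772; k=3: 21384+0+22·36·42=54648 → min 54648.
Length 4: A..D: k=1: 0+54648+12·22·42=65736; k=2: 7128+40824+12·27·42=61560; k=3: 18792+0+12·36·42=36936 → min 36936.
Optimal order: (((A·B)·C)·D) with cost 36936.

36936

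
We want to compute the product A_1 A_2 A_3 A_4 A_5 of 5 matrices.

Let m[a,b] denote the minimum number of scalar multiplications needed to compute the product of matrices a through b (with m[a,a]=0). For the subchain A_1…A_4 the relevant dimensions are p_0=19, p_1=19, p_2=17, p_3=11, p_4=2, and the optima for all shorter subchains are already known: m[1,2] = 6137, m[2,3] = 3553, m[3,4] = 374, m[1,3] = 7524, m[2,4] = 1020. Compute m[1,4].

1742

m[1,4] = min over k∈[1,3] of m[1,k]+m[k+1,4]+p_{0}·p_k·p_{4}.
k=1: 0 + 1020 + 19·19·2 = 1742; k=2: 6137 + 374 + 19·17·2 = 7157; k=3: 7524 + 0 + 19·11·2 = 7942.
Minimum: 1742 at k=1.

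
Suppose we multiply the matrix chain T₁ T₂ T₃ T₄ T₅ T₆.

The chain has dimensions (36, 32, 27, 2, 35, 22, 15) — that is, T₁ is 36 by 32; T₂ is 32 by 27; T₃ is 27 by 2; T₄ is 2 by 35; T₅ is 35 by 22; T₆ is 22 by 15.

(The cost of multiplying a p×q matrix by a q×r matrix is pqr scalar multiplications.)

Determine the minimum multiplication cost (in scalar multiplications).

7312

Adjacent pairs: T₁T₂ = 36·32·27 = 31104; T₂T₃ = 32·27·2 = 1728; T₃T₄ = 27·2·35 = 1890; T₄T₅ = 2·35·22 = 1540; T₅T₆ = 35·22·15 = 11550.
Length 3: T₁..T₃: k=1: 0+1728+36·32·2=4032; k=2: 31104+0+36·27·2=33048 → min 4032 | T₂..T₄: k=2: 0+1890+32·27·35=32130; k=3: 1728+0+32·2·35=3968 → min 3968 | T₃..T₅: k=3: 0+1540+27·2·22=2728; k=4: 1890+0+27·35·22=22680 → min 2728 | T₄..T₆: k=4: 0+11550+2·35·15=12600; k=5: 1540+0+2·22·15=2200 → min 2200.
Length 4: T₁..T₄: k=1: 0+3968+36·32·35=44288; k=2: 31104+1890+36·27·35=67014; k=3: 4032+0+36·2·35=6552 → min 6552 | T₂..T₅: k=2: 0+2728+32·27·22=21736; k=3: 1728+1540+32·2·22=4676; k=4: 3968+0+32·35·22=28608 → min 4676 | T₃..T₆: k=3: 0+2200+27·2·15=3010; k=4: 1890+11550+27·35·15=27615; k=5: 2728+0+27·22·15=11638 → min 3010.
Length 5: T₁..T₅: k=1: 0+4676+36·32·22=30020; k=2: 31104+2728+36·27·22=55216; k=3: 4032+1540+36·2·22=7156; k=4: 6552+0+36·35·22=34272 → min 7156 | T₂..T₆: k=2: 0+3010+32·27·15=15970; k=3: 1728+2200+32·2·15=4888; k=4: 3968+11550+32·35·15=32318; k=5: 4676+0+32·22·15=15236 → min 4888.
Length 6: T₁..T₆: k=1: 0+4888+36·32·15=22168; k=2: 31104+3010+36·27·15=48694; k=3: 4032+2200+36·2·15=7312; k=4: 6552+11550+36·35·15=37002; k=5: 7156+0+36·22·15=19036 → min 7312.
Optimal order: ((T₁ (T₂ T₃)) ((T₄ T₅) T₆)) with cost 7312.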